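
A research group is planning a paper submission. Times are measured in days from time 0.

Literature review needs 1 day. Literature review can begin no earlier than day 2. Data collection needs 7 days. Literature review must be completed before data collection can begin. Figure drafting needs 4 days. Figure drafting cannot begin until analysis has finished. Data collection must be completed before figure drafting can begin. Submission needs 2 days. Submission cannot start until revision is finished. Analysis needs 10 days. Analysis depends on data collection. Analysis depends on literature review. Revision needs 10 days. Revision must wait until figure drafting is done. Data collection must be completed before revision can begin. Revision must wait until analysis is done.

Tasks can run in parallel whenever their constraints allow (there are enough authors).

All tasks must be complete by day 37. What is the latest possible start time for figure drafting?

Submission has no dependents, so it just needs to finish by day 37. Starting by 37 − 2 = day 35 achieves that.
Since submission (must start by day 35) depends on it, revision must finish by day 35. Backing off its 10-day duration gives a latest start of day 25.
Figure drafting must finish before revision (must start by day 25). With a 4-day duration, figure drafting must start by 25 − 4 = day 21.

21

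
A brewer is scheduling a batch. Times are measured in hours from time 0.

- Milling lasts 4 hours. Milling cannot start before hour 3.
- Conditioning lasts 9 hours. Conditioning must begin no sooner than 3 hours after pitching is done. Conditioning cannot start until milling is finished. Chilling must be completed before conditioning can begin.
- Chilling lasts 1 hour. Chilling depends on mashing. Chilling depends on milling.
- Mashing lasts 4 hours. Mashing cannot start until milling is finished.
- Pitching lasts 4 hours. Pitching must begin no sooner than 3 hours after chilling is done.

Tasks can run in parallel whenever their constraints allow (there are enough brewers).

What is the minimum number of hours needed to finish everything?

Milling cannot begin until its own release at hour 3. It runs from hour 3 to 3 + 4 = hour 7.
After milling (finishes hour 7), mashing can start at hour 7 and finishes at hour 11.
For chilling: mashing (finishes hour 11); milling (finishes hour 7). Taking the maximum gives a start of hour 11, and it finishes at 11 + 1 = hour 12.
After chilling (finishes hour 12, plus 3-hour gap → hour 15), pitching can start at hour 15 and finishes at hour 19.
Conditioning needs all of pitching (finishes hour 19, plus 3-hour gap → hour 22); milling (finishes hour 7); chilling (finishes hour 12). That puts its earliest start at hour 22; it finishes at 22 + 9 = hour 31.
All tasks are finished once the last one completes. Finish times: Milling at 7, Mashing at 11, Chilling at 12, Pitching at 19, Conditioning at 31. The latest is hour 31.

31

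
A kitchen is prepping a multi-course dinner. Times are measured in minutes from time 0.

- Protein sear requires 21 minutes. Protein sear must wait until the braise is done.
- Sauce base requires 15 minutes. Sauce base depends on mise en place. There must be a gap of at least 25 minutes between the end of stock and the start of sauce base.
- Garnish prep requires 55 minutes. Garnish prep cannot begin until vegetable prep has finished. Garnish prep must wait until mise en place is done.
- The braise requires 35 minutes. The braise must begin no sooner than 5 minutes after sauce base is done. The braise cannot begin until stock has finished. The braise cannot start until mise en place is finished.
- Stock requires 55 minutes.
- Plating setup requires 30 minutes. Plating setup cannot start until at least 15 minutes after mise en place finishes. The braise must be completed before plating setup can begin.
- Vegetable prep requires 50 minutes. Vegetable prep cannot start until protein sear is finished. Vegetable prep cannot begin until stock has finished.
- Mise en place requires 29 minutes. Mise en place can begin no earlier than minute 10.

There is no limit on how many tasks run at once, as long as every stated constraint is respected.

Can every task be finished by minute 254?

No

Nothing blocks stock, so it runs from minute 0 to minute 55.
Mise en place cannot begin until its own release at minute 10. It runs from minute 10 to 10 + 29 = minute 39.
Sauce base has to wait for mise en place (finishes minute 39); stock (finishes minute 55, plus 25-minute gap → minute 80). The latest of these is minute 80, so sauce base runs minute 80 to 80 + 15 = minute 95.
For the braise: sauce base (finishes minute 95, plus 5-minute gap → minute 100); stock (finishes minute 55); mise en place (finishes minute 39). Taking the maximum gives a start of minute 100, and it finishes at 100 + 35 = minute 135.
For plating setup: mise en place (finishes minute 39, plus 15-minute gap → minute 54); the braise (finishes minute 135). Taking the maximum gives a start of minute 135, and it finishes at 135 + 30 = minute 165.
Protein sear cannot begin until the braise (finishes minute 135). It runs from minute 135 to 135 + 21 = minute 156.
Vegetable prep has to wait for protein sear (finishes minute 156); stock (finishes minute 55). The latest of these is minute 156, so vegetable prep runs minute 156 to 156 + 50 = minute 206.
Garnish prep needs all of vegetable prep (finishes minute 206); mise en place (finishes minute 39). That puts its earliest start at minute 206; it finishes at 206 + 55 = minute 261.
The earliest everything can be done is minute 261, which is after the deadline of 254, so it is not possible.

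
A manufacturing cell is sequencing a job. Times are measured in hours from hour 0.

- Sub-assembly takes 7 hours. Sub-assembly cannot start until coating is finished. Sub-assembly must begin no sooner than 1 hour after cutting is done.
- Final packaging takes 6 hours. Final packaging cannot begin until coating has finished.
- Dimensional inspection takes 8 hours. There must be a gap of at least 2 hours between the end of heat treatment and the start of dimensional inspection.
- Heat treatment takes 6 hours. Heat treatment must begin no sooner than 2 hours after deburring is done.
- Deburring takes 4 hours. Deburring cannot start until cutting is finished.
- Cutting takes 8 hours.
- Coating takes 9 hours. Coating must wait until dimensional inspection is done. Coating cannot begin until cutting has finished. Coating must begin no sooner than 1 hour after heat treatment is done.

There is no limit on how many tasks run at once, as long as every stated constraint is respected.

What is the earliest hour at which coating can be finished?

39

Cutting has no prerequisites, so it starts at hour 0 and finishes at hour 8.
After cutting (finishes hour 8), deburring can start at hour 8 and finishes at hour 12.
Heat treatment cannot begin until deburring (finishes hour 12, plus 2-hour gap → hour 14). It runs from hour 14 to 14 + 6 = hour 20.
After heat treatment (finishes hour 20, plus 2-hour gap → hour 22), dimensional inspection can start at hour 22 and finishes at hour 30.
Coating cannot start until dimensional inspection (finishes hour 30); cutting (finishes hour 8); heat treatment (finishes hour 20, plus 1-hour gap → hour 21). The controlling bound is hour 30, so coating finishes at 30 + 9 = hour 39.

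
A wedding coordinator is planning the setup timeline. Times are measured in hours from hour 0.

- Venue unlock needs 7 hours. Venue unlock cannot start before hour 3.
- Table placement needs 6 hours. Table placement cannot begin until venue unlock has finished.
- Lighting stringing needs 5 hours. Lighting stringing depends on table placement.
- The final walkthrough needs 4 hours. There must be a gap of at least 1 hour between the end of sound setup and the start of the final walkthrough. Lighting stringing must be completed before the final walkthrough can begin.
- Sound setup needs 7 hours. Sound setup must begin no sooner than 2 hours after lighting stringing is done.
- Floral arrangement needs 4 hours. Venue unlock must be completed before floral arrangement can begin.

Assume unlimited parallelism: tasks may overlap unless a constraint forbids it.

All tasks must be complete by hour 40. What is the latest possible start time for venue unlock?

8

To finish by hour 40, the final walkthrough (duration 4) must start no later than hour 36.
Sound setup must finish before the final walkthrough (must start by hour 36, minus 1-hour gap → hour 35). With a 7-hour duration, sound setup must start by 35 − 7 = hour 28.
For lighting stringing: sound setup (must start by hour 28, minus 2-hour gap → hour 26); the final walkthrough (must start by hour 36). The most restrictive is hour 26; with a 5-hour duration, lighting stringing must start by hour 21.
Table placement must finish before lighting stringing (must start by hour 21). With a 6-hour duration, table placement must start by 21 − 6 = hour 15.
To finish by hour 40, floral arrangement (duration 4) must start no later than hour 36.
Venue unlock feeds table placement (must start by hour 15); floral arrangement (must start by hour 36). Taking the minimum, venue unlock must finish by hour 15 and start by 15 − 7 = hour 8.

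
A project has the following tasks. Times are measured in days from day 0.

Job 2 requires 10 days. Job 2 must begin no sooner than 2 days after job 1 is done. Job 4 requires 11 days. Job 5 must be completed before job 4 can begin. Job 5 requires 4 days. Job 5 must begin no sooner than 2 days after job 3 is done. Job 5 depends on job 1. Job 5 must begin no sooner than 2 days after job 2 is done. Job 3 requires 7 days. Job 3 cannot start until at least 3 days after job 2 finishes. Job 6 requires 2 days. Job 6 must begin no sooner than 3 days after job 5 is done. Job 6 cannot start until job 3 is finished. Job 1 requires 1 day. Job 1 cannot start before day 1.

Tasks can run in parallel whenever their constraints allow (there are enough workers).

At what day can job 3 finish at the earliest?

24

Job 1 cannot begin until its own release at day 1. It runs from day 1 to 1 + 1 = day 2.
Job 2 waits on job 1 (finishes day 2, plus 2-day gap → day 4), so it starts at day 4 and finishes at 4 + 10 = day 14.
After job 2 (finishes day 14, plus 3-day gap → day 17), job 3 can start at day 17 and finishes at day 24.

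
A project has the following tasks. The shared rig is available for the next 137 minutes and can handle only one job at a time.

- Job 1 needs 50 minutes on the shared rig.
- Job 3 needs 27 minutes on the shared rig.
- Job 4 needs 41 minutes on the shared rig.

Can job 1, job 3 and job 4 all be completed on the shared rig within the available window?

Running back to back, the jobs need 50 + 27 + 41 = 118 minutes on the shared rig.
Since 118 ≤ 137, they fit within the window.

Yes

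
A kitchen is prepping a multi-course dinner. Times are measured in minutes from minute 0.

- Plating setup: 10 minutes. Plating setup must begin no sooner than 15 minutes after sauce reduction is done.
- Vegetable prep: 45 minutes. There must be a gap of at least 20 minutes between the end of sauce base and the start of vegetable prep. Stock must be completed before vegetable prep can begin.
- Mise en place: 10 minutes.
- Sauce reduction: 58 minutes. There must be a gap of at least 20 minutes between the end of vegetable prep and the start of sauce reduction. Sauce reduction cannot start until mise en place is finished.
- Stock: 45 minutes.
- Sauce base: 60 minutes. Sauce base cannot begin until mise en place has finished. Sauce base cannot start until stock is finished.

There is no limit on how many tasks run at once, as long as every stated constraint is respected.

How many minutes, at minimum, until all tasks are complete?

273

Nothing blocks stock, so it runs from minute 0 to minute 45.
Mise en place can start immediately at minute 0; it finishes at minute 10.
Sauce base needs all of mise en place (finishes minute 10); stock (finishes minute 45). That puts its earliest start at minute 45; it finishes at 45 + 60 = minute 105.
For vegetable prep: sauce base (finishes minute 105, plus 20-minute gap → minute 125); stock (finishes minute 45). Taking the maximum gives a start of minute 125, and it finishes at 125 + 45 = minute 170.
For sauce reduction: vegetable prep (finishes minute 170, plus 20-minute gap → minute 190); mise en place (finishes minute 10). Taking the maximum gives a start of minute 190, and it finishes at 190 + 58 = minute 248.
Plating setup cannot begin until sauce reduction (finishes minute 248, plus 15-minute gap → minute 263). It runs from minute 263 to 263 + 10 = minute 273.
All tasks are finished once the last one completes. Finish times: Mise en place at 10, Stock at 45, Sauce base at 105, Vegetable prep at 170, Sauce reduction at 248, Plating setup at 273. The latest is minute 273.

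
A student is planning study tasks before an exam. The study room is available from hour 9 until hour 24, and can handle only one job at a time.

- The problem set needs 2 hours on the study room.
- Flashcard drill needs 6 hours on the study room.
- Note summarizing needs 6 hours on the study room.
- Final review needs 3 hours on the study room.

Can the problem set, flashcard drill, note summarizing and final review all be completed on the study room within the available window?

No

The study room window is 24 − 9 = 15 hours.
Running back to back, the jobs need 2 + 6 + 6 + 3 = 17 hours on the study room.
Since 17 > 15, they cannot all fit.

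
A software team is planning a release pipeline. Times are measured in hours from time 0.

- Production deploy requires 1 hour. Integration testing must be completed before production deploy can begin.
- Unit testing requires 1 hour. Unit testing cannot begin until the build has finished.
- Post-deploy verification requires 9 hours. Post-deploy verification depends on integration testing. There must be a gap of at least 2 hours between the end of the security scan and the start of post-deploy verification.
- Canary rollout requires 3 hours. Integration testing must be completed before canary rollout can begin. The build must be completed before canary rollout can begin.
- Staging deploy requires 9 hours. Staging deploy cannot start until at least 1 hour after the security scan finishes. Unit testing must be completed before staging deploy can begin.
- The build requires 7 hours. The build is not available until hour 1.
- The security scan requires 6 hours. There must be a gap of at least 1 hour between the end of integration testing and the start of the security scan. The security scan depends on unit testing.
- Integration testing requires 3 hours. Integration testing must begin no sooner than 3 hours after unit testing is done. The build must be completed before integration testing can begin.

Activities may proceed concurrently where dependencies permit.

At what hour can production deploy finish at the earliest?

16

After its own release at hour 1, the build can start at hour 1 and finishes at hour 8.
After the build (finishes hour 8), unit testing can start at hour 8 and finishes at hour 9.
For integration testing: unit testing (finishes hour 9, plus 3-hour gap → hour 12); the build (finishes hour 8). Taking the maximum gives a start of hour 12, and it finishes at 12 + 3 = hour 15.
Production deploy cannot begin until integration testing (finishes hour 15). It runs from hour 15 to 15 + 1 = hour 16.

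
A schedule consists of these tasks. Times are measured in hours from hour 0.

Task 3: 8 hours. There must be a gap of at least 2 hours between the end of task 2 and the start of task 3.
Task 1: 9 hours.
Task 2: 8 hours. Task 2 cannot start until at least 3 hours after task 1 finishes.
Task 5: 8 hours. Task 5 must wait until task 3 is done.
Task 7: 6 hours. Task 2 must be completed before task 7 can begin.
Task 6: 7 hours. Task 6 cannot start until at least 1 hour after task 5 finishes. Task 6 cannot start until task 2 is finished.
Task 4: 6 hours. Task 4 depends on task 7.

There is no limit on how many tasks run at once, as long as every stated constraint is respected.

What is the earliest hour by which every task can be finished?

Nothing blocks task 1, so it runs from hour 0 to hour 9.
Task 2 waits on task 1 (finishes hour 9, plus 3-hour gap → hour 12), so it starts at hour 12 and finishes at 12 + 8 = hour 20.
After task 2 (finishes hour 20), task 7 can start at hour 20 and finishes at hour 26.
Task 4 cannot begin until task 7 (finishes hour 26). It runs from hour 26 to 26 + 6 = hour 32.
Task 3 cannot begin until task 2 (finishes hour 20, plus 2-hour gap → hour 22). It runs from hour 22 to 22 + 8 = hour 30.
Task 5 waits on task 3 (finishes hour 30), so it starts at hour 30 and finishes at 30 + 8 = hour 38.
Task 6 has to wait for task 5 (finishes hour 38, plus 1-hour gap → hour 39); task 2 (finishes hour 20). The latest of these is hour 39, so task 6 runs hour 39 to 39 + 7 = hour 46.
All tasks are finished once the last one completes. Finish times: Task 1 at 9, Task 2 at 20, Task 3 at 30, Task 4 at 32, Task 5 at 38, Task 6 at 46, Task 7 at 26. The latest is hour 46.

46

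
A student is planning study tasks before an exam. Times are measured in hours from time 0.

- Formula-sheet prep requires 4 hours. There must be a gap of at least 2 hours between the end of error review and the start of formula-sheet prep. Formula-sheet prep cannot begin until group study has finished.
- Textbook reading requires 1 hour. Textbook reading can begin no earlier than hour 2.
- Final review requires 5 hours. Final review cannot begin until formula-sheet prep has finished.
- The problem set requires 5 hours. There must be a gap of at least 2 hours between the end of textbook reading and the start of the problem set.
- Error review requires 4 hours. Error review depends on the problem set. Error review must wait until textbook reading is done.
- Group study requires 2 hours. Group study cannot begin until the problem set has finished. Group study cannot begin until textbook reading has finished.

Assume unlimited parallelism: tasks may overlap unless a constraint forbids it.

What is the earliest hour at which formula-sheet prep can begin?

Textbook reading cannot begin until its own release at hour 2. It runs from hour 2 to 2 + 1 = hour 3.
The problem set cannot begin until textbook reading (finishes hour 3, plus 2-hour gap → hour 5). It runs from hour 5 to 5 + 5 = hour 10.
Group study cannot start until the problem set (finishes hour 10); textbook reading (finishes hour 3). The controlling bound is hour 10, so group study finishes at 10 + 2 = hour 12.
For error review: the problem set (finishes hour 10); textbook reading (finishes hour 3). Taking the maximum gives a start of hour 10, and it finishes at 10 + 4 = hour 14.
Formula-sheet prep waits on error review (finishes hour 14, plus 2-hour gap → hour 16); group study (finishes hour 12). The latest of these is hour 16, which is the earliest formula-sheet prep can start.

16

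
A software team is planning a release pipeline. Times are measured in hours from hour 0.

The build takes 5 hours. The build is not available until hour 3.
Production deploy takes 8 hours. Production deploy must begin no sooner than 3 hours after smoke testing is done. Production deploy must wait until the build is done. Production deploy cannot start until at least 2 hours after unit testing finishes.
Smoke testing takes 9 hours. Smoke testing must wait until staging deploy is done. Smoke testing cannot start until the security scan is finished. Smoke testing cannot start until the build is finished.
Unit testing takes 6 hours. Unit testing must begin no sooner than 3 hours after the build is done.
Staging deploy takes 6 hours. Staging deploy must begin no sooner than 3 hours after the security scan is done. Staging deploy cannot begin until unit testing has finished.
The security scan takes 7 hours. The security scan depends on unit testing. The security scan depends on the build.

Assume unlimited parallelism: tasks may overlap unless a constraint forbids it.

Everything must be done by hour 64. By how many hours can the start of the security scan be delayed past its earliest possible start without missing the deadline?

After its own release at hour 3, the build can start at hour 3 and finishes at hour 8.
Unit testing cannot begin until the build (finishes hour 8, plus 3-hour gap → hour 11). It runs from hour 11 to 11 + 6 = hour 17.
For the security scan: unit testing (finishes hour 17); the build (finishes hour 8). Taking the maximum gives a start of hour 17, and it finishes at 17 + 7 = hour 24.

Working backward from the deadline:
Production deploy must finish by hour 64; it takes 8 hours, so it must start by 64 − 8 = hour 56.
Smoke testing feeds into production deploy (must start by hour 56, minus 3-hour gap → hour 53); so smoke testing must finish by hour 53 and therefore start by hour 44.
Staging deploy must finish before smoke testing (must start by hour 44). With a 6-hour duration, staging deploy must start by 44 − 6 = hour 38.
The security scan feeds staging deploy (must start by hour 38, minus 3-hour gap → hour 35); smoke testing (must start by hour 44). Taking the minimum, the security scan must finish by hour 35 and start by 35 − 7 = hour 28.
So the security scan can start as early as hour 17 and as late as hour 28, giving 28 − 17 = 11 hours of slack.

11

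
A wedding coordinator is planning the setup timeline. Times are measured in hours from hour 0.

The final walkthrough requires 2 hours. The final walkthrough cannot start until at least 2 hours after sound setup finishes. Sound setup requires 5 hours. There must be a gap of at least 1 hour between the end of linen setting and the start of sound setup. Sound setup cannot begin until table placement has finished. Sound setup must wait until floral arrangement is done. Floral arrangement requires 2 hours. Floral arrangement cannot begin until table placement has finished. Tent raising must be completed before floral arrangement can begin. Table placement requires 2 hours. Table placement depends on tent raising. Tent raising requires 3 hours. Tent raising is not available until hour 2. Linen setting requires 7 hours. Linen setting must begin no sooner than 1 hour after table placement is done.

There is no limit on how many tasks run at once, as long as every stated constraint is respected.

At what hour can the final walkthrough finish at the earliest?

Tent raising waits on its own release at hour 2, so it starts at hour 2 and finishes at 2 + 3 = hour 5.
Table placement waits on tent raising (finishes hour 5), so it starts at hour 5 and finishes at 5 + 2 = hour 7.
Floral arrangement cannot start until table placement (finishes hour 7); tent raising (finishes hour 5). The controlling bound is hour 7, so floral arrangement finishes at 7 + 2 = hour 9.
Linen setting cannot begin until table placement (finishes hour 7, plus 1-hour gap → hour 8). It runs from hour 8 to 8 + 7 = hour 15.
Sound setup cannot start until linen setting (finishes hour 15, plus 1-hour gap → hour 16); table placement (finishes hour 7); floral arrangement (finishes hour 9). The controlling bound is hour 16, so sound setup finishes at 16 + 5 = hour 21.
The final walkthrough cannot begin until sound setup (finishes hour 21, plus 2-hour gap → hour 23). It runs from hour 23 to 23 + 2 = hour 25.

25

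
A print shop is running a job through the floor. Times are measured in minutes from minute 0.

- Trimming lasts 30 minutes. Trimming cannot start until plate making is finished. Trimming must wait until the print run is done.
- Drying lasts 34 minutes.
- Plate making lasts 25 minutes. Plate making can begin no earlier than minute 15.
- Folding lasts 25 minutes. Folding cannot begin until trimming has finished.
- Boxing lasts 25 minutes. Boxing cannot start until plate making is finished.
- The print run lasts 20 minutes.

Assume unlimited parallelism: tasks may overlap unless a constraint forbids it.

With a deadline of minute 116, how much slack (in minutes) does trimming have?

21

The print run can start immediately at minute 0; it finishes at minute 20.
Plate making cannot begin until its own release at minute 15. It runs from minute 15 to 15 + 25 = minute 40.
For trimming: plate making (finishes minute 40); the print run (finishes minute 20). Taking the maximum gives a start of minute 40, and it finishes at 40 + 30 = minute 70.

Working backward from the deadline:
Nothing follows folding; the deadline of minute 116 is its only limit. It must start by 116 − 25 = minute 91.
Trimming feeds into folding (must start by minute 91); so trimming must finish by minute 91 and therefore start by minute 61.
So trimming can start as early as minute 40 and as late as minute 61, giving 61 − 40 = 21 minutes of slack.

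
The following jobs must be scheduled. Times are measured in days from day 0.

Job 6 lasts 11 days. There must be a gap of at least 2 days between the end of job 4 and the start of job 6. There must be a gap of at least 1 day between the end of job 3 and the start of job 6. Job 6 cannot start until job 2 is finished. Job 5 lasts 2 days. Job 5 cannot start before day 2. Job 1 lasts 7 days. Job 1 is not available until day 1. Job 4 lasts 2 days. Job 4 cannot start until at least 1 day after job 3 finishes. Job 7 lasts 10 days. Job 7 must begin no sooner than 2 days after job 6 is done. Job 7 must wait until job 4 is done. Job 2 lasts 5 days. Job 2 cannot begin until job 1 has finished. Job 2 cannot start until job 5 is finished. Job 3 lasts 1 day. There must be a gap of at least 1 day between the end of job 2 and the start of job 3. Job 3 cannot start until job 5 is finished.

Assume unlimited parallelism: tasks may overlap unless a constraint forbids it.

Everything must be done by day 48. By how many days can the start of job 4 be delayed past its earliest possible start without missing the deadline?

After its own release at day 2, job 5 can start at day 2 and finishes at day 4.
Job 1 cannot begin until its own release at day 1. It runs from day 1 to 1 + 7 = day 8.
For job 2: job 1 (finishes day 8); job 5 (finishes day 4). Taking the maximum gives a start of day 8, and it finishes at 8 + 5 = day 13.
Job 3 cannot start until job 2 (finishes day 13, plus 1-day gap → day 14); job 5 (finishes day 4). The controlling bound is day 14, so job 3 finishes at 14 + 1 = day 15.
Job 4 cannot begin until job 3 (finishes day 15, plus 1-day gap → day 16). It runs from day 16 to 16 + 2 = day 18.

Working backward from the deadline:
Job 7 must finish by day 48; it takes 10 days, so it must start by 48 − 10 = day 38.
Job 6 must finish before job 7 (must start by day 38, minus 2-day gap → day 36). With an 11-day duration, job 6 must start by 36 − 11 = day 25.
For job 4: job 6 (must start by day 25, minus 2-day gap → day 23); job 7 (must start by day 38). The most restrictive is day 23; with a 2-day duration, job 4 must start by day 21.
So job 4 can start as early as day 16 and as late as day 21, giving 21 − 16 = 5 days of slack.

5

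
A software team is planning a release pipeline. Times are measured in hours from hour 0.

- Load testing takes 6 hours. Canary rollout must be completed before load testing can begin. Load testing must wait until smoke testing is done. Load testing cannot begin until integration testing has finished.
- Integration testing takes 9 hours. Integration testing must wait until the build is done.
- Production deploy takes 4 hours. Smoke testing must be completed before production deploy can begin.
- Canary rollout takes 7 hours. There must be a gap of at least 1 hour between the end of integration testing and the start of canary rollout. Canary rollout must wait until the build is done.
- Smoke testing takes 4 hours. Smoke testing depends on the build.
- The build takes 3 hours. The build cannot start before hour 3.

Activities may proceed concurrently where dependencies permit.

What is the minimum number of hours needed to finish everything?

The build waits on its own release at hour 3, so it starts at hour 3 and finishes at 3 + 3 = hour 6.
After the build (finishes hour 6), smoke testing can start at hour 6 and finishes at hour 10.
Production deploy cannot begin until smoke testing (finishes hour 10). It runs from hour 10 to 10 + 4 = hour 14.
Integration testing waits on the build (finishes hour 6), so it starts at hour 6 and finishes at 6 + 9 = hour 15.
Canary rollout needs all of integration testing (finishes hour 15, plus 1-hour gap → hour 16); the build (finishes hour 6). That puts its earliest start at hour 16; it finishes at 16 + 7 = hour 23.
Load testing needs all of canary rollout (finishes hour 23); smoke testing (finishes hour 10); integration testing (finishes hour 15). That puts its earliest start at hour 23; it finishes at 23 + 6 = hour 29.
All tasks are finished once the last one completes. Finish times: The build at 6, Integration testing at 15, Smoke testing at 10, Canary rollout at 23, Load testing at 29, Production deploy at 14. The latest is hour 29.

29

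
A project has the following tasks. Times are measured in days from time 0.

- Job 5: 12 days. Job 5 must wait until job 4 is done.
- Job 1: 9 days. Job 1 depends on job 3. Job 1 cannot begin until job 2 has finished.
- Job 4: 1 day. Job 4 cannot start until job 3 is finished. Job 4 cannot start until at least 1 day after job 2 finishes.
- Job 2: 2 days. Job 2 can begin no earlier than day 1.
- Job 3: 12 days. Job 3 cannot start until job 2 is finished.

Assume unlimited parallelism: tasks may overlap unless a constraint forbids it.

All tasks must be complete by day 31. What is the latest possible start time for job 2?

4

To finish by day 31, job 1 (duration 9) must start no later than day 22.
Job 5 has no dependents, so it just needs to finish by day 31. Starting by 31 − 12 = day 19 achieves that.
Job 4 must finish before job 5 (must start by day 19). With a 1-day duration, job 4 must start by 19 − 1 = day 18.
Job 3 feeds job 1 (must start by day 22); job 4 (must start by day 18). Taking the minimum, job 3 must finish by day 18 and start by 18 − 12 = day 6.
Job 2 must finish in time for job 1 (must start by day 22); job 3 (must start by day 6); job 4 (must start by day 18, minus 1-day gap → day 17). The tightest is day 6, so job 2 must start by 6 − 2 = day 4.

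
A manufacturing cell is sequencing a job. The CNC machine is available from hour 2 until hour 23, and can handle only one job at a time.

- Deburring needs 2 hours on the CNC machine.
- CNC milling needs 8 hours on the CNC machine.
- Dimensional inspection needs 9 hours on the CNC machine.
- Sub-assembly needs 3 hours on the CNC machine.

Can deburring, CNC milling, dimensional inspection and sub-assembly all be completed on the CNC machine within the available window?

The CNC machine window is 23 − 2 = 21 hours.
Running back to back, the jobs need 2 + 8 + 9 + 3 = 22 hours on the CNC machine.
Since 22 > 21, they cannot all fit.

No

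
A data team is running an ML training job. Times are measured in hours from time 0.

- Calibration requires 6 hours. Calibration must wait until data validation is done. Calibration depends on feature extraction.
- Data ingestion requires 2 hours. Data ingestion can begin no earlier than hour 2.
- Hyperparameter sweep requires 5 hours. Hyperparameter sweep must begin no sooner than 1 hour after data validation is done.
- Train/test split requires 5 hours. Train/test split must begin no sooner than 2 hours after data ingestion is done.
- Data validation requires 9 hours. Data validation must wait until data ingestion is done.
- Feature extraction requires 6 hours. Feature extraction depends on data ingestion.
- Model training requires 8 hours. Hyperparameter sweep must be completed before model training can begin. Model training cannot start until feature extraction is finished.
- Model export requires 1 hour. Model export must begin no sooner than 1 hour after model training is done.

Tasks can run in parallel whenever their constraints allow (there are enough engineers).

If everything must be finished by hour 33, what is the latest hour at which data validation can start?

Model export must finish by hour 33; it takes 1 hour, so it must start by 33 − 1 = hour 32.
Model training feeds into model export (must start by hour 32, minus 1-hour gap → hour 31); so model training must finish by hour 31 and therefore start by hour 23.
Hyperparameter sweep must finish before model training (must start by hour 23). With a 5-hour duration, hyperparameter sweep must start by 23 − 5 = hour 18.
Calibration must finish by hour 33; it takes 6 hours, so it must start by 33 − 6 = hour 27.
Data validation has several dependents: hyperparameter sweep (must start by hour 18, minus 1-hour gap → hour 17); calibration (must start by hour 27). The earliest of those limits is hour 17, so data validation must start by 17 − 9 = hour 8.

8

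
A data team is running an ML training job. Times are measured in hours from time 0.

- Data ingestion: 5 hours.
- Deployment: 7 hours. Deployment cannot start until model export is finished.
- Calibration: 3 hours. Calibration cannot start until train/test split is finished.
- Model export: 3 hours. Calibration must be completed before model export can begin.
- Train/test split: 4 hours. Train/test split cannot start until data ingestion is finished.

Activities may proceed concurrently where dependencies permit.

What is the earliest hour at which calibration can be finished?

Data ingestion has no prerequisites, so it starts at hour 0 and finishes at hour 5.
Train/test split cannot begin until data ingestion (finishes hour 5). It runs from hour 5 to 5 + 4 = hour 9.
Calibration cannot begin until train/test split (finishes hour 9). It runs from hour 9 to 9 + 3 = hour 12.

12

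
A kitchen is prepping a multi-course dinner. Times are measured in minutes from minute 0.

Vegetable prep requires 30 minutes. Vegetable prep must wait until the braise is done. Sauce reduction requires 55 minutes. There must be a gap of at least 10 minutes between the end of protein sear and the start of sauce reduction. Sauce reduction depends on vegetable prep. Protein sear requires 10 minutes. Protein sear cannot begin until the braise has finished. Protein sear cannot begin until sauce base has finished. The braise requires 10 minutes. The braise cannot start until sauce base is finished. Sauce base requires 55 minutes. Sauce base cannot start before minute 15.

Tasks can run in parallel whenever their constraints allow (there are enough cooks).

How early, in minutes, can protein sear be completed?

After its own release at minute 15, sauce base can start at minute 15 and finishes at minute 70.
The braise waits on sauce base (finishes minute 70), so it starts at minute 70 and finishes at 70 + 10 = minute 80.
Protein sear has to wait for the braise (finishes minute 80); sauce base (finishes minute 70). The latest of these is minute 80, so protein sear runs minute 80 to 80 + 10 = minute 90.

90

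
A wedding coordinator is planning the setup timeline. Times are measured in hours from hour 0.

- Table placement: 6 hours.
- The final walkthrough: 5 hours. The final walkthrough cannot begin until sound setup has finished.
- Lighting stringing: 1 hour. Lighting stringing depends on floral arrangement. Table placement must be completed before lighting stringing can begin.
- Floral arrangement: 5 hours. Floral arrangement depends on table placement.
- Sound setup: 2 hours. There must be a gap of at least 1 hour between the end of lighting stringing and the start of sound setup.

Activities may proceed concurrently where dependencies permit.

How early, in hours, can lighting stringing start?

Table placement can start immediately at hour 0; it finishes at hour 6.
After table placement (finishes hour 6), floral arrangement can start at hour 6 and finishes at hour 11.
Lighting stringing waits on floral arrangement (finishes hour 11); table placement (finishes hour 6). The latest of these is hour 11, which is the earliest lighting stringing can start.

11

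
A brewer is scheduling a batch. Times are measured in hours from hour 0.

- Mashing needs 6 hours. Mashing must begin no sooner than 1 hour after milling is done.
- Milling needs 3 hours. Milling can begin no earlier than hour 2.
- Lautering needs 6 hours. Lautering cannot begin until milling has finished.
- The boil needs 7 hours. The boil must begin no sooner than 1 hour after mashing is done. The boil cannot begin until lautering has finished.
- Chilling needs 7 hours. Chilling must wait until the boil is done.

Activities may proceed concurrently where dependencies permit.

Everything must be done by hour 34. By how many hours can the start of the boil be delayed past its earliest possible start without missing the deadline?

Milling cannot begin until its own release at hour 2. It runs from hour 2 to 2 + 3 = hour 5.
Lautering cannot begin until milling (finishes hour 5). It runs from hour 5 to 5 + 6 = hour 11.
Mashing waits on milling (finishes hour 5, plus 1-hour gap → hour 6), so it starts at hour 6 and finishes at 6 + 6 = hour 12.
The boil has to wait for mashing (finishes hour 12, plus 1-hour gap → hour 13); lautering (finishes hour 11). The latest of these is hour 13, so the boil runs hour 13 to 13 + 7 = hour 20.

Working backward from the deadline:
Chilling must finish by hour 34; it takes 7 hours, so it must start by 34 − 7 = hour 27.
The boil has to be done before chilling (must start by hour 27). That means finishing by hour 27, i.e. starting by 27 − 7 = hour 20.
So the boil can start as early as hour 13 and as late as hour 20, giving 20 − 13 = 7 hours of slack.

7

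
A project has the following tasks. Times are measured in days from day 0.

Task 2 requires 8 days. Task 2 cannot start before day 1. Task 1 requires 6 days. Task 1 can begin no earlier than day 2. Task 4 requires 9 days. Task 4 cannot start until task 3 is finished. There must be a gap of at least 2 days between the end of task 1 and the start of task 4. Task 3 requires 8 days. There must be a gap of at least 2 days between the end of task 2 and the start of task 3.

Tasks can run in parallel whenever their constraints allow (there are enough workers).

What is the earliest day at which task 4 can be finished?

28

Task 2 waits on its own release at day 1, so it starts at day 1 and finishes at 1 + 8 = day 9.
After task 2 (finishes day 9, plus 2-day gap → day 11), task 3 can start at day 11 and finishes at day 19.
Task 1 cannot begin until its own release at day 2. It runs from day 2 to 2 + 6 = day 8.
Task 4 needs all of task 3 (finishes day 19); task 1 (finishes day 8, plus 2-day gap → day 10). That puts its earliest start at day 19; it finishes at 19 + 9 = day 28.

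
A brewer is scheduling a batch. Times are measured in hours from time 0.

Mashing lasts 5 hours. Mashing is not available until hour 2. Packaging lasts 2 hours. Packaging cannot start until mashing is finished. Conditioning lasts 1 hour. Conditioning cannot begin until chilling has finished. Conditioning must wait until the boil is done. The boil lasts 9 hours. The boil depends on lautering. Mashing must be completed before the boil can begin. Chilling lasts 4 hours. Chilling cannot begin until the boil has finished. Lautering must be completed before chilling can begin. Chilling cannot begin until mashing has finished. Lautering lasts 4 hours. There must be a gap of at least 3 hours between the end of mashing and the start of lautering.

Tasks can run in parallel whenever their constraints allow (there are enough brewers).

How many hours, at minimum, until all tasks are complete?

Mashing cannot begin until its own release at hour 2. It runs from hour 2 to 2 + 5 = hour 7.
After mashing (finishes hour 7), packaging can start at hour 7 and finishes at hour 9.
After mashing (finishes hour 7, plus 3-hour gap → hour 10), lautering can start at hour 10 and finishes at hour 14.
The boil needs all of lautering (finishes hour 14); mashing (finishes hour 7). That puts its earliest start at hour 14; it finishes at 14 + 9 = hour 23.
Chilling cannot start until the boil (finishes hour 23); lautering (finishes hour 14); mashing (finishes hour 7). The controlling bound is hour 23, so chilling finishes at 23 + 4 = hour 27.
For conditioning: chilling (finishes hour 27); the boil (finishes hour 23). Taking the maximum gives a start of hour 27, and it finishes at 27 + 1 = hour 28.
All tasks are finished once the last one completes. Finish times: Mashing at 7, Lautering at 14, The boil at 23, Chilling at 27, Conditioning at 28, Packaging at 9. The latest is hour 28.

28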